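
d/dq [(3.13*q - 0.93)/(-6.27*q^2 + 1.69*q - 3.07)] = (19.6251*q^2 - 11.6622*q - 8.0374)/(39.3129*q^4 - 21.1926*q^3 + 41.3539*q^2 - 10.3766*q + 9.4249)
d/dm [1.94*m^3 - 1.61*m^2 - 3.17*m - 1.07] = 5.82*m^2 - 3.22*m - 3.17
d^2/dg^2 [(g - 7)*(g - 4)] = 2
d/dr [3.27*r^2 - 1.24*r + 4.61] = 6.54*r - 1.24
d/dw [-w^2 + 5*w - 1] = 5 - 2*w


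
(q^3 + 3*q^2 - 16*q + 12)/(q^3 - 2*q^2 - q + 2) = (q + 6)/(q + 1)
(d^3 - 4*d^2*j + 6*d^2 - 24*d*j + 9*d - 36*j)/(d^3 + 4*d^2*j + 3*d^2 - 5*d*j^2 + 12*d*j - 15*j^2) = (d^2 - 4*d*j + 3*d - 12*j)/(d^2 + 4*d*j - 5*j^2)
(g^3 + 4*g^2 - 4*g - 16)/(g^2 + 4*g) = g - 4/g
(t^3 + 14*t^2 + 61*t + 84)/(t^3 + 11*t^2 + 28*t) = (t + 3)/t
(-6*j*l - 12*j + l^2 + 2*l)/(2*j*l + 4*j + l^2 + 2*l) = (-6*j + l)/(2*j + l)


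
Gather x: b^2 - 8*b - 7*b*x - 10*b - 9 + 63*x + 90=b^2 - 18*b + x*(63 - 7*b) + 81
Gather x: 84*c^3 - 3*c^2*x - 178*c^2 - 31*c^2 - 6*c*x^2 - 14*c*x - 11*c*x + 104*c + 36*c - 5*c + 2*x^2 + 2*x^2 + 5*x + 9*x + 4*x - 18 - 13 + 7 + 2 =84*c^3 - 209*c^2 + 135*c + x^2*(4 - 6*c) + x*(-3*c^2 - 25*c + 18) - 22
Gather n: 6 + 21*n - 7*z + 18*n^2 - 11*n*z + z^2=18*n^2 + n*(21 - 11*z) + z^2 - 7*z + 6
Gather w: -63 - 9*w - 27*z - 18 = -9*w - 27*z - 81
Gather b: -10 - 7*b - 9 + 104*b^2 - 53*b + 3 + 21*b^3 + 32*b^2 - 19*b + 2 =21*b^3 + 136*b^2 - 79*b - 14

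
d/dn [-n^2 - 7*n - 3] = -2*n - 7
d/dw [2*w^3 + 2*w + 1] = 6*w^2 + 2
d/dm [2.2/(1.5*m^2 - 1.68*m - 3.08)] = (3.696 - 6.6*m)/(-1.5*m^2 + 1.68*m + 3.08)^2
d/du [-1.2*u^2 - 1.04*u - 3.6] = -2.4*u - 1.04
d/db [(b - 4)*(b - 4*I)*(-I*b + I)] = -3*I*b^2 - b*(8 - 10*I) + 20 - 4*I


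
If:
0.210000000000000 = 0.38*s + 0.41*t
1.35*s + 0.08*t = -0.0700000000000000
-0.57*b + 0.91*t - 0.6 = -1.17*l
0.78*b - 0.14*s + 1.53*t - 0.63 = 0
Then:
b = -0.37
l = -0.13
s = -0.09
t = 0.59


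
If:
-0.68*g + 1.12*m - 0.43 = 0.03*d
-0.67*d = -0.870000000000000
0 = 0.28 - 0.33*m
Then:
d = 1.30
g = 0.71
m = 0.85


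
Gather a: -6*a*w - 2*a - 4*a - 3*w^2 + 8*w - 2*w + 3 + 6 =a*(-6*w - 6) - 3*w^2 + 6*w + 9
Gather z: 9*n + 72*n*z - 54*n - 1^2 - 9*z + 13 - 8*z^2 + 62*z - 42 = -45*n - 8*z^2 + z*(72*n + 53) - 30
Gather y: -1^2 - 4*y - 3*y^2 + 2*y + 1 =-3*y^2 - 2*y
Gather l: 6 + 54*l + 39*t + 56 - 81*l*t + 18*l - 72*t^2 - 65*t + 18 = l*(72 - 81*t) - 72*t^2 - 26*t + 80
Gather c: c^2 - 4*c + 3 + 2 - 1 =c^2 - 4*c + 4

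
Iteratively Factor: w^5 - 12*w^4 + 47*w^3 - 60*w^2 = (w)*(w^4 - 12*w^3 + 47*w^2 - 60*w) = w*(w - 3)*(w^3 - 9*w^2 + 20*w) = w*(w - 5)*(w - 3)*(w^2 - 4*w) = w^2*(w - 5)*(w - 3)*(w - 4)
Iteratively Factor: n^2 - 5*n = (n - 5)*(n)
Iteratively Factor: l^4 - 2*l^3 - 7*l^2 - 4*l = (l - 4)*(l^3 + 2*l^2 + l) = (l - 4)*(l + 1)*(l^2 + l) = l*(l - 4)*(l + 1)*(l + 1)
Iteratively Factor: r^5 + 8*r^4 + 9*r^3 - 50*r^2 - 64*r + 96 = (r + 4)*(r^4 + 4*r^3 - 7*r^2 - 22*r + 24) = (r + 4)^2*(r^3 - 7*r + 6) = (r + 3)*(r + 4)^2*(r^2 - 3*r + 2) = (r - 1)*(r + 3)*(r + 4)^2*(r - 2)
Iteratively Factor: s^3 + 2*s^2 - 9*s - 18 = (s - 3)*(s^2 + 5*s + 6) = (s - 3)*(s + 2)*(s + 3)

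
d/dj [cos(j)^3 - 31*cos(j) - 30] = (31 - 3*cos(j)^2)*sin(j)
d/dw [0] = 0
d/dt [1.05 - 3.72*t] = -3.72000000000000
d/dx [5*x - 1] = 5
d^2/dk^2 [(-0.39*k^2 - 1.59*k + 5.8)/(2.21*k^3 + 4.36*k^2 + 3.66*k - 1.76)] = (-3.809598*k^6 - 46.594314*k^5 + 266.93706*k^4 + 850.664612*k^3 + 850.847568*k^2 + 617.476416*k + 221.502304)/(10.793861*k^9 + 63.884028*k^8 + 179.661066*k^7 + 268.691584*k^6 + 195.7863*k^5 - 10.571856*k^4 - 98.947272*k^3 - 30.21216*k^2 + 34.011648*k - 5.451776)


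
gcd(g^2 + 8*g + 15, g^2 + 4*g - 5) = g + 5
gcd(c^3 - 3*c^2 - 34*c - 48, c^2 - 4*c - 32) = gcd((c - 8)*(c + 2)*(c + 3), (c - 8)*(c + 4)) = c - 8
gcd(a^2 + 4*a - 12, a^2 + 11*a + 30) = a + 6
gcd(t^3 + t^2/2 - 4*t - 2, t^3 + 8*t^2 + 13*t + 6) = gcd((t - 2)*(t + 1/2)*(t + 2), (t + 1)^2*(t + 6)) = 1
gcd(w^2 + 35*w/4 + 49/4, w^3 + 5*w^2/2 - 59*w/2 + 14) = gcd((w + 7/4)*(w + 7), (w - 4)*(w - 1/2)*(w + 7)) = w + 7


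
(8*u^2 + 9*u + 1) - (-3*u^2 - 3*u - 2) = 11*u^2 + 12*u + 3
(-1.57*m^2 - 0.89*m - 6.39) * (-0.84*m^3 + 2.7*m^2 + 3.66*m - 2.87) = 1.3188*m^5 - 3.4914*m^4 - 2.7816*m^3 - 16.0045*m^2 - 20.8331*m + 18.3393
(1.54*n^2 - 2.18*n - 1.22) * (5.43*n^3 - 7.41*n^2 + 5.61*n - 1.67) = 8.3622*n^5 - 23.2488*n^4 + 18.1686*n^3 - 5.7614*n^2 - 3.2036*n + 2.0374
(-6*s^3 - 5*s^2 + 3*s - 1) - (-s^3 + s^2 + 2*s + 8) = -5*s^3 - 6*s^2 + s - 9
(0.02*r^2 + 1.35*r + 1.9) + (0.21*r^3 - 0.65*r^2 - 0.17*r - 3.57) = 0.21*r^3 - 0.63*r^2 + 1.18*r - 1.67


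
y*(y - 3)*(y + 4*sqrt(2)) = y^3 - 3*y^2 + 4*sqrt(2)*y^2 - 12*sqrt(2)*y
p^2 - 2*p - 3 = (p - 3)*(p + 1)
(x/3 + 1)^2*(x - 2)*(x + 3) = x^4/9 + 7*x^3/9 + x^2 - 3*x - 6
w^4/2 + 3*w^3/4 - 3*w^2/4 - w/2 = w*(w/2 + 1/4)*(w - 1)*(w + 2)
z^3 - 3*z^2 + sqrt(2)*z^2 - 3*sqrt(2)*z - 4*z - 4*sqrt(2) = (z - 4)*(z + 1)*(z + sqrt(2))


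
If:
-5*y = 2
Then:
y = -2/5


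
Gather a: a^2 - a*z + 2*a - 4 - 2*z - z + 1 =a^2 + a*(2 - z) - 3*z - 3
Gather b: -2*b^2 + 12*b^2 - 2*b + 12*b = 10*b^2 + 10*b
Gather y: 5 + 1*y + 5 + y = 2*y + 10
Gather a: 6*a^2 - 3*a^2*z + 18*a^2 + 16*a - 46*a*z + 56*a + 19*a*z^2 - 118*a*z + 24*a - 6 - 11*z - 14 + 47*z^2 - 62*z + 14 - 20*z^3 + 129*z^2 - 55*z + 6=a^2*(24 - 3*z) + a*(19*z^2 - 164*z + 96) - 20*z^3 + 176*z^2 - 128*z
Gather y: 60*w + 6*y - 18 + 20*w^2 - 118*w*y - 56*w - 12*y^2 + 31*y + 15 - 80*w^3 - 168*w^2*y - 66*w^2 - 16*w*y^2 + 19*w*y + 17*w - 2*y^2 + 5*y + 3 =-80*w^3 - 46*w^2 + 21*w + y^2*(-16*w - 14) + y*(-168*w^2 - 99*w + 42)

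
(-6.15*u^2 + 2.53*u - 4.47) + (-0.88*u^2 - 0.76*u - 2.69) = -7.03*u^2 + 1.77*u - 7.16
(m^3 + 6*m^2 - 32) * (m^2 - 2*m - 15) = m^5 + 4*m^4 - 27*m^3 - 122*m^2 + 64*m + 480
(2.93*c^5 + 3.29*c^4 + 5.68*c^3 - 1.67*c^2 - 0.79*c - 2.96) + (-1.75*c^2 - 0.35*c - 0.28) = 2.93*c^5 + 3.29*c^4 + 5.68*c^3 - 3.42*c^2 - 1.14*c - 3.24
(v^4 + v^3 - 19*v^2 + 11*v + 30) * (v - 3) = v^5 - 2*v^4 - 22*v^3 + 68*v^2 - 3*v - 90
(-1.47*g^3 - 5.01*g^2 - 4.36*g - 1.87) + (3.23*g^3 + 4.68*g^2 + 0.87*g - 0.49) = 1.76*g^3 - 0.33*g^2 - 3.49*g - 2.36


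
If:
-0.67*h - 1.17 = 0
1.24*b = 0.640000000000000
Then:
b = 0.52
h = -1.75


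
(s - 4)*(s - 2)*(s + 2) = s^3 - 4*s^2 - 4*s + 16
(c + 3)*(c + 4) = c^2 + 7*c + 12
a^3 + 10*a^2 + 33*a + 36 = (a + 3)^2*(a + 4)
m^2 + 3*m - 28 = (m - 4)*(m + 7)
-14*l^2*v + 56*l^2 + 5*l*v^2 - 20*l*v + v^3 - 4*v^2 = (-2*l + v)*(7*l + v)*(v - 4)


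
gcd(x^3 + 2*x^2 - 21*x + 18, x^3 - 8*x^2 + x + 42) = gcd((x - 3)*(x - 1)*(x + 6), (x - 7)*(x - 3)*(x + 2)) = x - 3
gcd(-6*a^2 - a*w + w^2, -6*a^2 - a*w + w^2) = -6*a^2 - a*w + w^2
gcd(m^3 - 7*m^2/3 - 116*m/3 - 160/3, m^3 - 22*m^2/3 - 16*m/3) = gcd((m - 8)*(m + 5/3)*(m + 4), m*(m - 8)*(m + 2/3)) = m - 8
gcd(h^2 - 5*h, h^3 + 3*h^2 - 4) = 1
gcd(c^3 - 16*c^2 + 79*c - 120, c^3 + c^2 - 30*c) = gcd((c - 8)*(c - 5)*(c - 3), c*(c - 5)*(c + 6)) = c - 5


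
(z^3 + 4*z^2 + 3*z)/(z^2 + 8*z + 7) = z*(z + 3)/(z + 7)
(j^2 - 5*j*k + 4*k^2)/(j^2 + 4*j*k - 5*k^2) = (j - 4*k)/(j + 5*k)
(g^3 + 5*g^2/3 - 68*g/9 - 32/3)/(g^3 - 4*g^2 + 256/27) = 3*(g + 3)/(3*g - 8)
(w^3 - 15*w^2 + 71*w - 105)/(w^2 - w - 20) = (w^2 - 10*w + 21)/(w + 4)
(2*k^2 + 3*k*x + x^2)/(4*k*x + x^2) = (2*k^2 + 3*k*x + x^2)/(x*(4*k + x))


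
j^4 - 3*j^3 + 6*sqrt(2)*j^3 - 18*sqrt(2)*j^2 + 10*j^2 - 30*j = j*(j - 3)*(j + sqrt(2))*(j + 5*sqrt(2))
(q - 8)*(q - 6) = q^2 - 14*q + 48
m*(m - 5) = m^2 - 5*m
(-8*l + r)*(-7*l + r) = 56*l^2 - 15*l*r + r^2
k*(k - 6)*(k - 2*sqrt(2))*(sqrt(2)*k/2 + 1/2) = sqrt(2)*k^4/2 - 3*sqrt(2)*k^3 - 3*k^3/2 - sqrt(2)*k^2 + 9*k^2 + 6*sqrt(2)*k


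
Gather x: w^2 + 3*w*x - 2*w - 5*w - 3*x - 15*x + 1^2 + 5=w^2 - 7*w + x*(3*w - 18) + 6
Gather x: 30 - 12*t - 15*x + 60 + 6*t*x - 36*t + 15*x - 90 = 6*t*x - 48*t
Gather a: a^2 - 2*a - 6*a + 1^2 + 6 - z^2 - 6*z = a^2 - 8*a - z^2 - 6*z + 7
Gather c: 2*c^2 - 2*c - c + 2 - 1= 2*c^2 - 3*c + 1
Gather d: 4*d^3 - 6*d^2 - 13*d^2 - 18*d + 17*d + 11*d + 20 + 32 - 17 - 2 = 4*d^3 - 19*d^2 + 10*d + 33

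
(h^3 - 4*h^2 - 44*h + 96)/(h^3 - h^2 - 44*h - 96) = (h^2 + 4*h - 12)/(h^2 + 7*h + 12)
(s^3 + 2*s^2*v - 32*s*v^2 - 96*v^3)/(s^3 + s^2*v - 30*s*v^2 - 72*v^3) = (s + 4*v)/(s + 3*v)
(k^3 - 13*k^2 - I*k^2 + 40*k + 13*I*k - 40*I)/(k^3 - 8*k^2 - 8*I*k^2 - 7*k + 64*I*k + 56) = (k - 5)/(k - 7*I)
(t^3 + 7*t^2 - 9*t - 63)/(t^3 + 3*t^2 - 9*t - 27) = (t + 7)/(t + 3)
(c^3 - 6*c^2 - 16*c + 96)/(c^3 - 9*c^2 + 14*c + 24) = (c + 4)/(c + 1)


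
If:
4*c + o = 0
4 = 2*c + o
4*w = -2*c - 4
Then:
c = -2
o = 8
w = 0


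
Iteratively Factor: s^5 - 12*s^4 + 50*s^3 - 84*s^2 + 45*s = (s)*(s^4 - 12*s^3 + 50*s^2 - 84*s + 45) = s*(s - 5)*(s^3 - 7*s^2 + 15*s - 9) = s*(s - 5)*(s - 3)*(s^2 - 4*s + 3) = s*(s - 5)*(s - 3)*(s - 1)*(s - 3)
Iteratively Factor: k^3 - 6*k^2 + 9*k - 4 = (k - 1)*(k^2 - 5*k + 4) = (k - 1)^2*(k - 4)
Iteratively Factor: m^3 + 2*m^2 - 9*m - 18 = (m + 2)*(m^2 - 9) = (m - 3)*(m + 2)*(m + 3)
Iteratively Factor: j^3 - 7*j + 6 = (j - 2)*(j^2 + 2*j - 3) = (j - 2)*(j + 3)*(j - 1)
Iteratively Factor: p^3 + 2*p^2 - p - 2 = (p + 1)*(p^2 + p - 2) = (p + 1)*(p + 2)*(p - 1)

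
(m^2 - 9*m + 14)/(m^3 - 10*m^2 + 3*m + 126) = (m - 2)/(m^2 - 3*m - 18)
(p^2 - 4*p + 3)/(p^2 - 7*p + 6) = (p - 3)/(p - 6)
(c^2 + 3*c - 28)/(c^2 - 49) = (c - 4)/(c - 7)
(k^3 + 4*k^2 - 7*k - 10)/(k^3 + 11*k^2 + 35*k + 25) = (k - 2)/(k + 5)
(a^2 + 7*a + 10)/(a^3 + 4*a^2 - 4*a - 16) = (a + 5)/(a^2 + 2*a - 8)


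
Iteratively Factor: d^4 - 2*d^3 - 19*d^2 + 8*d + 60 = (d - 5)*(d^3 + 3*d^2 - 4*d - 12) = (d - 5)*(d + 2)*(d^2 + d - 6) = (d - 5)*(d - 2)*(d + 2)*(d + 3)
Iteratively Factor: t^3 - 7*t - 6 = (t + 2)*(t^2 - 2*t - 3) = (t - 3)*(t + 2)*(t + 1)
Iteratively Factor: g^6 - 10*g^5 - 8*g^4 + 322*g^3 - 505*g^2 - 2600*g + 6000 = (g + 4)*(g^5 - 14*g^4 + 48*g^3 + 130*g^2 - 1025*g + 1500) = (g + 4)^2*(g^4 - 18*g^3 + 120*g^2 - 350*g + 375) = (g - 3)*(g + 4)^2*(g^3 - 15*g^2 + 75*g - 125) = (g - 5)*(g - 3)*(g + 4)^2*(g^2 - 10*g + 25) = (g - 5)^2*(g - 3)*(g + 4)^2*(g - 5)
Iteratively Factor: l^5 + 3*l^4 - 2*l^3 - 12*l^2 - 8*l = (l + 2)*(l^4 + l^3 - 4*l^2 - 4*l) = (l + 1)*(l + 2)*(l^3 - 4*l) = (l - 2)*(l + 1)*(l + 2)*(l^2 + 2*l) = l*(l - 2)*(l + 1)*(l + 2)*(l + 2)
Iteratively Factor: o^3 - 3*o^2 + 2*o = (o)*(o^2 - 3*o + 2) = o*(o - 2)*(o - 1)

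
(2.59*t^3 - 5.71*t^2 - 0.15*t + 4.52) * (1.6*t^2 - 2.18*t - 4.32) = 4.144*t^5 - 14.7822*t^4 + 1.019*t^3 + 32.2262*t^2 - 9.2056*t - 19.5264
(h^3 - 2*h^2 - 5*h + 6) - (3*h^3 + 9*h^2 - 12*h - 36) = -2*h^3 - 11*h^2 + 7*h + 42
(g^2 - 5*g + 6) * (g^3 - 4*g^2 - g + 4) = g^5 - 9*g^4 + 25*g^3 - 15*g^2 - 26*g + 24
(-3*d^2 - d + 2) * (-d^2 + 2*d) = 3*d^4 - 5*d^3 - 4*d^2 + 4*d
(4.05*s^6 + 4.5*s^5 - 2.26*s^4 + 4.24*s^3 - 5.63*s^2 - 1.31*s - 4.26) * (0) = 0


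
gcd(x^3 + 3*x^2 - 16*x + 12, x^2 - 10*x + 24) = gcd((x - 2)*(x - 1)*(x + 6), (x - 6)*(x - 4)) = 1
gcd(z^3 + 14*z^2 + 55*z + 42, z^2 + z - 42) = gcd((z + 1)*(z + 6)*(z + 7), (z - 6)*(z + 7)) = z + 7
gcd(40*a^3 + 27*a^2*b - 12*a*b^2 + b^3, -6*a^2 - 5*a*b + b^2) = a + b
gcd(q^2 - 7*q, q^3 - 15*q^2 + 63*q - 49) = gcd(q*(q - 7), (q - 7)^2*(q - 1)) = q - 7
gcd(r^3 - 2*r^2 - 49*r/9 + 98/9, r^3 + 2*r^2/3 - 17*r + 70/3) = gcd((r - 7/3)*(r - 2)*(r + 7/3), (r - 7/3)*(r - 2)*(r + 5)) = r^2 - 13*r/3 + 14/3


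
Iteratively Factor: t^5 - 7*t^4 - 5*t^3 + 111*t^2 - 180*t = (t - 3)*(t^4 - 4*t^3 - 17*t^2 + 60*t) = (t - 3)*(t + 4)*(t^3 - 8*t^2 + 15*t) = (t - 3)^2*(t + 4)*(t^2 - 5*t) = (t - 5)*(t - 3)^2*(t + 4)*(t)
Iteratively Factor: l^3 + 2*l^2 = (l)*(l^2 + 2*l) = l^2*(l + 2)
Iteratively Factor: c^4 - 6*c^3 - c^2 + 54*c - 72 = (c - 2)*(c^3 - 4*c^2 - 9*c + 36) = (c - 4)*(c - 2)*(c^2 - 9) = (c - 4)*(c - 2)*(c + 3)*(c - 3)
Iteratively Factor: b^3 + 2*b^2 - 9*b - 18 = (b + 3)*(b^2 - b - 6) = (b - 3)*(b + 3)*(b + 2)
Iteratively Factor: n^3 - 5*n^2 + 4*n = (n - 4)*(n^2 - n) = n*(n - 4)*(n - 1)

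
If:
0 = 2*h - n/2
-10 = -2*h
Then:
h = 5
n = 20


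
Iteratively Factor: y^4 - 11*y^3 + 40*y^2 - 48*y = (y - 4)*(y^3 - 7*y^2 + 12*y) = y*(y - 4)*(y^2 - 7*y + 12) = y*(y - 4)^2*(y - 3)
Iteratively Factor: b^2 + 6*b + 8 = (b + 4)*(b + 2)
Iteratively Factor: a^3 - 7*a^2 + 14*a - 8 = (a - 4)*(a^2 - 3*a + 2) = (a - 4)*(a - 1)*(a - 2)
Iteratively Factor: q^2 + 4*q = (q + 4)*(q)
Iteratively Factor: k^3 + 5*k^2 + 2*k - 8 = (k + 4)*(k^2 + k - 2) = (k + 2)*(k + 4)*(k - 1)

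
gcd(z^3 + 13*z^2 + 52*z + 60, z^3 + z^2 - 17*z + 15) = z + 5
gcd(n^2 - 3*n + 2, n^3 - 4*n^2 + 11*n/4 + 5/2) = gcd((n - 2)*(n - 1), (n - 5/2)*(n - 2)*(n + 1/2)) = n - 2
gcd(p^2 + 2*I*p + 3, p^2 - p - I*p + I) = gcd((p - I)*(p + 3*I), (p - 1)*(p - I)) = p - I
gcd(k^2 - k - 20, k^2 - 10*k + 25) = k - 5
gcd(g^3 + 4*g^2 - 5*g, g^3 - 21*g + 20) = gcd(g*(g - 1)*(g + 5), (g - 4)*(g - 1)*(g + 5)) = g^2 + 4*g - 5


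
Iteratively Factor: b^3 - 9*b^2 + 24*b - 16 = (b - 4)*(b^2 - 5*b + 4) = (b - 4)^2*(b - 1)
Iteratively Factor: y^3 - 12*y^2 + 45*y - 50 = (y - 5)*(y^2 - 7*y + 10) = (y - 5)^2*(y - 2)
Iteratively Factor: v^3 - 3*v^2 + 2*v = (v)*(v^2 - 3*v + 2) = v*(v - 1)*(v - 2)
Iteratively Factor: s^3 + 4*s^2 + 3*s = (s + 1)*(s^2 + 3*s) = (s + 1)*(s + 3)*(s)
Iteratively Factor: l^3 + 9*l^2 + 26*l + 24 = (l + 4)*(l^2 + 5*l + 6) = (l + 3)*(l + 4)*(l + 2)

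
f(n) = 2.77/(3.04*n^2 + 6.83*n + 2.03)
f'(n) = 2.77*(-6.08*n - 6.83)/(3.04*n^2 + 6.83*n + 2.03)^2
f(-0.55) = -3.43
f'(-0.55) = -14.83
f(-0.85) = -1.75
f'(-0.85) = -1.85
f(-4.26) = 0.10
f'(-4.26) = 0.07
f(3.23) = 0.05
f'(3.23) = -0.02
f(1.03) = 0.23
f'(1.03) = -0.24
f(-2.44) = 0.80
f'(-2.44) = 1.85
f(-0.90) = -1.67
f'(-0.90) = -1.37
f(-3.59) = 0.17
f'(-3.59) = 0.15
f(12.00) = 0.01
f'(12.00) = -0.00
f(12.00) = 0.01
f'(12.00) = -0.00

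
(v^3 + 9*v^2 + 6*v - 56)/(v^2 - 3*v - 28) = (v^2 + 5*v - 14)/(v - 7)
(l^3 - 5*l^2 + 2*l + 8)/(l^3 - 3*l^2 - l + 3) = (l^2 - 6*l + 8)/(l^2 - 4*l + 3)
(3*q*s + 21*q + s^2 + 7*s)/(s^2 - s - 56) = (3*q + s)/(s - 8)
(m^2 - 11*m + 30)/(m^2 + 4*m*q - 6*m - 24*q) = (m - 5)/(m + 4*q)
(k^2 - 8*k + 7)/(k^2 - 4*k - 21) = (k - 1)/(k + 3)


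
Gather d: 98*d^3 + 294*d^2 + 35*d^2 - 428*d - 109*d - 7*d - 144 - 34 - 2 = 98*d^3 + 329*d^2 - 544*d - 180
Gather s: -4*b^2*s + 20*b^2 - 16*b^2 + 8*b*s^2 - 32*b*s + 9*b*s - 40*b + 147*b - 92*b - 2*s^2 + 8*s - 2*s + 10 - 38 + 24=4*b^2 + 15*b + s^2*(8*b - 2) + s*(-4*b^2 - 23*b + 6) - 4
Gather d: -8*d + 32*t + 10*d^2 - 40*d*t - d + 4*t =10*d^2 + d*(-40*t - 9) + 36*t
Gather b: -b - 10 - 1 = -b - 11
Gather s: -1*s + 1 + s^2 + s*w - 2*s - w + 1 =s^2 + s*(w - 3) - w + 2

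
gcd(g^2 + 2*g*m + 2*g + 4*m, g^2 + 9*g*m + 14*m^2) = g + 2*m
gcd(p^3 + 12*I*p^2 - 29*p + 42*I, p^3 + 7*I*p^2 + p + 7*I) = p^2 + 6*I*p + 7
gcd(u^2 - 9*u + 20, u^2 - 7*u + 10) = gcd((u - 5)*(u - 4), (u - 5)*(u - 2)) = u - 5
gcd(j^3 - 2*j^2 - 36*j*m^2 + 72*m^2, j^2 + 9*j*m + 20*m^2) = 1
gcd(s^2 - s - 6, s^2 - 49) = 1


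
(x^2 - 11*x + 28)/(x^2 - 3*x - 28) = (x - 4)/(x + 4)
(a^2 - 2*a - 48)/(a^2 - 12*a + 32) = (a + 6)/(a - 4)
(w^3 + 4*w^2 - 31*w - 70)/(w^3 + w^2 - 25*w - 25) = (w^2 + 9*w + 14)/(w^2 + 6*w + 5)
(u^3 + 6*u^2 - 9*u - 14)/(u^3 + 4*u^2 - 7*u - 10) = (u + 7)/(u + 5)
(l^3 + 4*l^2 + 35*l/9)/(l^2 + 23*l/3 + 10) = l*(3*l + 7)/(3*(l + 6))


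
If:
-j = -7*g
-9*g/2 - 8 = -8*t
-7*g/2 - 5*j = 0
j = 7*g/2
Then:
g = 0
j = 0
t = 1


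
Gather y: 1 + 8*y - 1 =8*y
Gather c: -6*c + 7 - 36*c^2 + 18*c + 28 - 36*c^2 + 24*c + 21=-72*c^2 + 36*c + 56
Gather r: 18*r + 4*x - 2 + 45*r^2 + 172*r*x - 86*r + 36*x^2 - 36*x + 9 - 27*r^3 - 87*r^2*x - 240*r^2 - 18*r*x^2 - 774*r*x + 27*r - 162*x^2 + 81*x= -27*r^3 + r^2*(-87*x - 195) + r*(-18*x^2 - 602*x - 41) - 126*x^2 + 49*x + 7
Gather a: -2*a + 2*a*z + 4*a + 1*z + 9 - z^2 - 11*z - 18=a*(2*z + 2) - z^2 - 10*z - 9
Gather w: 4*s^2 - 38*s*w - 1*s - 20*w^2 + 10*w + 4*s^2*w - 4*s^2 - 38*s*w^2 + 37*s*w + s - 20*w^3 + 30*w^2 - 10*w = -20*w^3 + w^2*(10 - 38*s) + w*(4*s^2 - s)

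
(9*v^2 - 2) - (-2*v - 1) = 9*v^2 + 2*v - 1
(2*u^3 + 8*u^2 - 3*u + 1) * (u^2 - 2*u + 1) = 2*u^5 + 4*u^4 - 17*u^3 + 15*u^2 - 5*u + 1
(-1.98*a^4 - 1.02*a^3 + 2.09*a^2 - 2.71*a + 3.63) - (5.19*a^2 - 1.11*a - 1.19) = -1.98*a^4 - 1.02*a^3 - 3.1*a^2 - 1.6*a + 4.82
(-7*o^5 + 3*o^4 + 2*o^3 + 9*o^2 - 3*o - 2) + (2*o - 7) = -7*o^5 + 3*o^4 + 2*o^3 + 9*o^2 - o - 9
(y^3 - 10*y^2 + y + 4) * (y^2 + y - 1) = y^5 - 9*y^4 - 10*y^3 + 15*y^2 + 3*y - 4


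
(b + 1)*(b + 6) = b^2 + 7*b + 6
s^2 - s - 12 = (s - 4)*(s + 3)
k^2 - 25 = (k - 5)*(k + 5)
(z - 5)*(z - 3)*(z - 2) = z^3 - 10*z^2 + 31*z - 30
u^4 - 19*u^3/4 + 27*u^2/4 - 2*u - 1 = (u - 2)^2*(u - 1)*(u + 1/4)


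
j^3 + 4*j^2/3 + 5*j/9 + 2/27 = (j + 1/3)^2*(j + 2/3)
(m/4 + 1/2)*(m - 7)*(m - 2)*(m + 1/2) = m^4/4 - 13*m^3/8 - 15*m^2/8 + 13*m/2 + 7/2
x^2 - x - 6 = (x - 3)*(x + 2)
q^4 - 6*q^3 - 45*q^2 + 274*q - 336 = (q - 8)*(q - 3)*(q - 2)*(q + 7)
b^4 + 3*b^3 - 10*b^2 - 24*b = b*(b - 3)*(b + 2)*(b + 4)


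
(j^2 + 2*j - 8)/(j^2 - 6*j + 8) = (j + 4)/(j - 4)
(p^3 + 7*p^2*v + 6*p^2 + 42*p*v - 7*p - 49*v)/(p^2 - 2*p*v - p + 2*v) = (p^2 + 7*p*v + 7*p + 49*v)/(p - 2*v)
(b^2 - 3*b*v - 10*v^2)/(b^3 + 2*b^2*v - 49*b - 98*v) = (b - 5*v)/(b^2 - 49)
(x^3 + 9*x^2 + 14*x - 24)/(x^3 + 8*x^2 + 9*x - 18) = (x + 4)/(x + 3)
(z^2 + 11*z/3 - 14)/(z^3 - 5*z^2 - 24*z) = (-z^2 - 11*z/3 + 14)/(z*(-z^2 + 5*z + 24))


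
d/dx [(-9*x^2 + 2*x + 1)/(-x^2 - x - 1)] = (11*x^2 + 20*x - 1)/(x^4 + 2*x^3 + 3*x^2 + 2*x + 1)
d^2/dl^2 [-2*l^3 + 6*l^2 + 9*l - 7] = 12 - 12*l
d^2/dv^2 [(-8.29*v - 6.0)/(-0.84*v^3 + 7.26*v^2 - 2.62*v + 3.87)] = (35.096544*v^5 - 252.531216*v^4 + 251.956344*v^3 + 2300.091984*v^2 - 1965.239388*v - 86.670348)/(0.592704*v^9 - 15.367968*v^8 + 138.369168*v^7 - 486.71604*v^6 + 573.184872*v^5 - 812.544444*v^4 + 497.39878*v^3 - 405.892566*v^2 + 117.718434*v - 57.960603)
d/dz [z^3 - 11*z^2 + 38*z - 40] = 3*z^2 - 22*z + 38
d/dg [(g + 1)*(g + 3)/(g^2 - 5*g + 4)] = (-9*g^2 + 2*g + 31)/(g^4 - 10*g^3 + 33*g^2 - 40*g + 16)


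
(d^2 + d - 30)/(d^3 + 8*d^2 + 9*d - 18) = (d - 5)/(d^2 + 2*d - 3)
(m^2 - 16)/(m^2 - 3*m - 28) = (m - 4)/(m - 7)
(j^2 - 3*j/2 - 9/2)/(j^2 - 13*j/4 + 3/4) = 2*(2*j + 3)/(4*j - 1)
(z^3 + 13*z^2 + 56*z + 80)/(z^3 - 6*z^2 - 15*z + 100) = (z^2 + 9*z + 20)/(z^2 - 10*z + 25)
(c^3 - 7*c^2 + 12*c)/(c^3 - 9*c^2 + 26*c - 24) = c/(c - 2)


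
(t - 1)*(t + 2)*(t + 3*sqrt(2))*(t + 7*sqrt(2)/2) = t^4 + t^3 + 13*sqrt(2)*t^3/2 + 13*sqrt(2)*t^2/2 + 19*t^2 - 13*sqrt(2)*t + 21*t - 42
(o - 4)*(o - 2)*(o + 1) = o^3 - 5*o^2 + 2*o + 8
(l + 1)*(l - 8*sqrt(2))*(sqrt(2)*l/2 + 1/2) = sqrt(2)*l^3/2 - 15*l^2/2 + sqrt(2)*l^2/2 - 15*l/2 - 4*sqrt(2)*l - 4*sqrt(2)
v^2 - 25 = (v - 5)*(v + 5)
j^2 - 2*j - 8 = (j - 4)*(j + 2)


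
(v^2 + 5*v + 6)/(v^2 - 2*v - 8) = (v + 3)/(v - 4)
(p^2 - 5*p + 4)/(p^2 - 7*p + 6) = (p - 4)/(p - 6)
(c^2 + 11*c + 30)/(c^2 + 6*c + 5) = (c + 6)/(c + 1)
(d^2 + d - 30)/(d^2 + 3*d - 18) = (d - 5)/(d - 3)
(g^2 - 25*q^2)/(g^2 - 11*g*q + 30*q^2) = (-g - 5*q)/(-g + 6*q)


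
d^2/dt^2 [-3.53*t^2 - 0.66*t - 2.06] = -7.06000000000000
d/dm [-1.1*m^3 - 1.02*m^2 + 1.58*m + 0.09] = -3.3*m^2 - 2.04*m + 1.58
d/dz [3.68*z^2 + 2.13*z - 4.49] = 7.36*z + 2.13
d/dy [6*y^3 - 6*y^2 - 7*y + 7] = 18*y^2 - 12*y - 7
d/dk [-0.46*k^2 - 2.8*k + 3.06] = -0.92*k - 2.8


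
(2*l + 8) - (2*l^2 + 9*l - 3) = -2*l^2 - 7*l + 11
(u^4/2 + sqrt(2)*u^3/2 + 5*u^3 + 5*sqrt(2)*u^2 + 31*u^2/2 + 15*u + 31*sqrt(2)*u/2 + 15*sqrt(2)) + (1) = u^4/2 + sqrt(2)*u^3/2 + 5*u^3 + 5*sqrt(2)*u^2 + 31*u^2/2 + 15*u + 31*sqrt(2)*u/2 + 1 + 15*sqrt(2)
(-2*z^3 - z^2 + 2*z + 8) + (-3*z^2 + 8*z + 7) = -2*z^3 - 4*z^2 + 10*z + 15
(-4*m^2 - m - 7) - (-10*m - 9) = -4*m^2 + 9*m + 2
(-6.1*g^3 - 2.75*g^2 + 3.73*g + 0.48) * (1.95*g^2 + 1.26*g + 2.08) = -11.895*g^5 - 13.0485*g^4 - 8.8795*g^3 - 0.0842000000000009*g^2 + 8.3632*g + 0.9984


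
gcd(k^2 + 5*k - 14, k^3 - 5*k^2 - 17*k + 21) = 1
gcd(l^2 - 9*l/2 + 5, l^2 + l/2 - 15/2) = l - 5/2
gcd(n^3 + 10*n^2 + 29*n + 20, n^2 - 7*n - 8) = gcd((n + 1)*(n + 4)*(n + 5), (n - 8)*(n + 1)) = n + 1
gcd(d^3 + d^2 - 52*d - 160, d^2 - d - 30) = d + 5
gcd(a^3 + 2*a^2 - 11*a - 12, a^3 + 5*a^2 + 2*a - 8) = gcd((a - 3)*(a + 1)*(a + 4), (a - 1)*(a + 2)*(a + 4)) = a + 4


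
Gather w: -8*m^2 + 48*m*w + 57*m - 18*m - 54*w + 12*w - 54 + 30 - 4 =-8*m^2 + 39*m + w*(48*m - 42) - 28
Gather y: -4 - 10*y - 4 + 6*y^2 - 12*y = 6*y^2 - 22*y - 8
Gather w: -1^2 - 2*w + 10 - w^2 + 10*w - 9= -w^2 + 8*w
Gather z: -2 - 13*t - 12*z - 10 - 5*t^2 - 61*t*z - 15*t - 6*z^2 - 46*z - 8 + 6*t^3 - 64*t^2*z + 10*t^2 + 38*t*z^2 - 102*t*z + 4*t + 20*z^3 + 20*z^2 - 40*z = 6*t^3 + 5*t^2 - 24*t + 20*z^3 + z^2*(38*t + 14) + z*(-64*t^2 - 163*t - 98) - 20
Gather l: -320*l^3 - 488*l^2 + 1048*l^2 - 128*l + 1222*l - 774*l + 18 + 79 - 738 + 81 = -320*l^3 + 560*l^2 + 320*l - 560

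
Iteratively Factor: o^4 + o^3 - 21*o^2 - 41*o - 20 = (o - 5)*(o^3 + 6*o^2 + 9*o + 4) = (o - 5)*(o + 1)*(o^2 + 5*o + 4) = (o - 5)*(o + 1)^2*(o + 4)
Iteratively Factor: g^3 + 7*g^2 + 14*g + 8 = (g + 2)*(g^2 + 5*g + 4) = (g + 1)*(g + 2)*(g + 4)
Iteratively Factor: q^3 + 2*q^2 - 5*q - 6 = (q - 2)*(q^2 + 4*q + 3) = (q - 2)*(q + 3)*(q + 1)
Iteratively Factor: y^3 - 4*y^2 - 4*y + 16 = (y - 2)*(y^2 - 2*y - 8) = (y - 4)*(y - 2)*(y + 2)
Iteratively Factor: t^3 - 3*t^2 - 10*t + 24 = (t - 4)*(t^2 + t - 6) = (t - 4)*(t + 3)*(t - 2)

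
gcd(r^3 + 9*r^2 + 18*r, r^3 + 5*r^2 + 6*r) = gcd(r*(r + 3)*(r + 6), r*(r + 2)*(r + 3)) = r^2 + 3*r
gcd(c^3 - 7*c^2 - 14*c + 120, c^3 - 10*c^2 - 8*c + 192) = c^2 - 2*c - 24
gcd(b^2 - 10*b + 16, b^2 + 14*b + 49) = 1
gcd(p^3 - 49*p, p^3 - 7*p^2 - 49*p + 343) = p^2 - 49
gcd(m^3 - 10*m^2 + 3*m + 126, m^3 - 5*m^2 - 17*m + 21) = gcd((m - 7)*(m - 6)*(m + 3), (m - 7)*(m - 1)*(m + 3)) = m^2 - 4*m - 21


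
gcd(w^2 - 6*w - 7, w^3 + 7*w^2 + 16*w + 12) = 1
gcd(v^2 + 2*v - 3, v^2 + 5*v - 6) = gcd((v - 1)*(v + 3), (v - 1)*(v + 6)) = v - 1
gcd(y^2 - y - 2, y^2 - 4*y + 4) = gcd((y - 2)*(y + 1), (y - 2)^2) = y - 2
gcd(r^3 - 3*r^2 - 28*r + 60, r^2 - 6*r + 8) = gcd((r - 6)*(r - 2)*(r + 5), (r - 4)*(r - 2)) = r - 2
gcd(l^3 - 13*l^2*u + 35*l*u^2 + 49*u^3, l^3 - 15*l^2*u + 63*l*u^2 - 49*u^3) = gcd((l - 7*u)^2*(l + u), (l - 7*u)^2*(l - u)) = l^2 - 14*l*u + 49*u^2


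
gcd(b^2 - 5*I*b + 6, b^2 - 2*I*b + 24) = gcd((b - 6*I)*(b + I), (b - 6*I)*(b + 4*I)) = b - 6*I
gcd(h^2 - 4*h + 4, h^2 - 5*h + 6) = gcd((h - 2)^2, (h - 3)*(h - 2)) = h - 2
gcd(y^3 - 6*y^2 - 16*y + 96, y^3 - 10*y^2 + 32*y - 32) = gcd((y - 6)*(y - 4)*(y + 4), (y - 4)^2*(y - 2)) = y - 4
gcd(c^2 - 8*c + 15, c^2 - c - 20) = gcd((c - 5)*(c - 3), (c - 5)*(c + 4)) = c - 5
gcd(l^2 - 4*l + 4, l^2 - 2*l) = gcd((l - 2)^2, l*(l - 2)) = l - 2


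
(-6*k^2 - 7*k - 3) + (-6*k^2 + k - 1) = -12*k^2 - 6*k - 4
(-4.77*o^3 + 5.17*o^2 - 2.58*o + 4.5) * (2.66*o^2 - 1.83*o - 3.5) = -12.6882*o^5 + 22.4813*o^4 + 0.3711*o^3 - 1.4036*o^2 + 0.795000000000002*o - 15.75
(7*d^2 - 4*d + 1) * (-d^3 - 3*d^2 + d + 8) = -7*d^5 - 17*d^4 + 18*d^3 + 49*d^2 - 31*d + 8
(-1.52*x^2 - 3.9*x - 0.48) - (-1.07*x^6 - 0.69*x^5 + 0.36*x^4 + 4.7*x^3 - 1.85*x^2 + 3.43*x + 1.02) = 1.07*x^6 + 0.69*x^5 - 0.36*x^4 - 4.7*x^3 + 0.33*x^2 - 7.33*x - 1.5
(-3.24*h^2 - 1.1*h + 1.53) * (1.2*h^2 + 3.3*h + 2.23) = -3.888*h^4 - 12.012*h^3 - 9.0192*h^2 + 2.596*h + 3.4119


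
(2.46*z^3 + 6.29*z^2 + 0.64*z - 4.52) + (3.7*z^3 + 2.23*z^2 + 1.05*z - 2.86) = 6.16*z^3 + 8.52*z^2 + 1.69*z - 7.38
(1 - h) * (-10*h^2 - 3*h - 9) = 10*h^3 - 7*h^2 + 6*h - 9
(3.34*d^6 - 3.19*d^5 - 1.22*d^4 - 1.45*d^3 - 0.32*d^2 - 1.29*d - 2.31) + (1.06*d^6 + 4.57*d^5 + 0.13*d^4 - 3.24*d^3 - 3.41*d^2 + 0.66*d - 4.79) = 4.4*d^6 + 1.38*d^5 - 1.09*d^4 - 4.69*d^3 - 3.73*d^2 - 0.63*d - 7.1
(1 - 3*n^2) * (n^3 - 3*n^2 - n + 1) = -3*n^5 + 9*n^4 + 4*n^3 - 6*n^2 - n + 1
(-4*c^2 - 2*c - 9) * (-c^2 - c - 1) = 4*c^4 + 6*c^3 + 15*c^2 + 11*c + 9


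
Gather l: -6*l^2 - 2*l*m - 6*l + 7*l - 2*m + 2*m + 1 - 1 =-6*l^2 + l*(1 - 2*m)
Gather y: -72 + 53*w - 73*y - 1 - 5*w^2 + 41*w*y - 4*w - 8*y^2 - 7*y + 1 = -5*w^2 + 49*w - 8*y^2 + y*(41*w - 80) - 72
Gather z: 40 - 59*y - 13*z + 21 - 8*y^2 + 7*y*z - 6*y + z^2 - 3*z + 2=-8*y^2 - 65*y + z^2 + z*(7*y - 16) + 63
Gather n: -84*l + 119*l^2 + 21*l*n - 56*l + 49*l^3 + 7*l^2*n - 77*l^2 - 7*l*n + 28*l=49*l^3 + 42*l^2 - 112*l + n*(7*l^2 + 14*l)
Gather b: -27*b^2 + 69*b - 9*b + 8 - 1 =-27*b^2 + 60*b + 7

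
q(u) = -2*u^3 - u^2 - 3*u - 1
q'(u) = -6*u^2 - 2*u - 3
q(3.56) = -114.59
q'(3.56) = -86.16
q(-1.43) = 7.09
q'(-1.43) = -12.41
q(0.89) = -5.87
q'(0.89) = -9.53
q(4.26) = -186.55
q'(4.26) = -120.41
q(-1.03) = 3.21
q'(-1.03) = -7.31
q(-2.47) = 30.45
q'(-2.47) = -34.67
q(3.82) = -138.54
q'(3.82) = -98.19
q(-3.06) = 56.12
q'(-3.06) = -53.06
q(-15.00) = 6569.00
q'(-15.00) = -1323.00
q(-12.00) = 3347.00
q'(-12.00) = -843.00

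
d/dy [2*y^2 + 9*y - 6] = 4*y + 9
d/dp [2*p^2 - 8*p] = 4*p - 8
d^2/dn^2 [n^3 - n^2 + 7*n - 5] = 6*n - 2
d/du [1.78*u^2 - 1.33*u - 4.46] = 3.56*u - 1.33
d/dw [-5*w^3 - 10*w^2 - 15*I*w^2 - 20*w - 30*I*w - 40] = -15*w^2 - w*(20 + 30*I) - 20 - 30*I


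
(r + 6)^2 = r^2 + 12*r + 36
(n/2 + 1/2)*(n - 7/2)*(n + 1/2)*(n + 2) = n^4/2 - 35*n^2/8 - 45*n/8 - 7/4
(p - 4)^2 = p^2 - 8*p + 16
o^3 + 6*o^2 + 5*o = o*(o + 1)*(o + 5)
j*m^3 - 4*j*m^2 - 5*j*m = m*(m - 5)*(j*m + j)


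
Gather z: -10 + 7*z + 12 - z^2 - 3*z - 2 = -z^2 + 4*z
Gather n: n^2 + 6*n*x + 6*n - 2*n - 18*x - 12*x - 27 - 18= n^2 + n*(6*x + 4) - 30*x - 45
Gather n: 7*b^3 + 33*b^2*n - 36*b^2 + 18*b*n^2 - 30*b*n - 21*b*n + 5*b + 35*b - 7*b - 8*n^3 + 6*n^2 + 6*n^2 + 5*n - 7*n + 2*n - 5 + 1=7*b^3 - 36*b^2 + 33*b - 8*n^3 + n^2*(18*b + 12) + n*(33*b^2 - 51*b) - 4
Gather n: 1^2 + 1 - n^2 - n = -n^2 - n + 2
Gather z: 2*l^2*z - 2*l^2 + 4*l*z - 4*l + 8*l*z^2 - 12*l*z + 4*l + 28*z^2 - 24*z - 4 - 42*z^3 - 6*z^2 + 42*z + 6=-2*l^2 - 42*z^3 + z^2*(8*l + 22) + z*(2*l^2 - 8*l + 18) + 2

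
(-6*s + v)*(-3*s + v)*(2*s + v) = 36*s^3 - 7*s*v^2 + v^3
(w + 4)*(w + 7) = w^2 + 11*w + 28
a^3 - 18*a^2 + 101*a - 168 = (a - 8)*(a - 7)*(a - 3)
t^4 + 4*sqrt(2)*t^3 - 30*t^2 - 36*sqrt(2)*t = t*(t - 3*sqrt(2))*(t + sqrt(2))*(t + 6*sqrt(2))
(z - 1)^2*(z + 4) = z^3 + 2*z^2 - 7*z + 4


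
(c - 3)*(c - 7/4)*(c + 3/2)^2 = c^4 - 7*c^3/4 - 27*c^2/4 + 81*c/16 + 189/16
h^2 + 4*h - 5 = (h - 1)*(h + 5)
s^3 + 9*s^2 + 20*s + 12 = (s + 1)*(s + 2)*(s + 6)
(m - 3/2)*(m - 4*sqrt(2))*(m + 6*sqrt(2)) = m^3 - 3*m^2/2 + 2*sqrt(2)*m^2 - 48*m - 3*sqrt(2)*m + 72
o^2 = o^2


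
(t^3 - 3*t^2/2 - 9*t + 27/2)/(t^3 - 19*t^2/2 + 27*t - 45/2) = (t + 3)/(t - 5)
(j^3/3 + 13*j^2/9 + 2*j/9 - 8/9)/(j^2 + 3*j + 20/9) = (3*j^3 + 13*j^2 + 2*j - 8)/(9*j^2 + 27*j + 20)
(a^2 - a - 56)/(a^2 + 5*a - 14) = (a - 8)/(a - 2)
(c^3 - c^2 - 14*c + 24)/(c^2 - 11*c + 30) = (c^3 - c^2 - 14*c + 24)/(c^2 - 11*c + 30)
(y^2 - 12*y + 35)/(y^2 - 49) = (y - 5)/(y + 7)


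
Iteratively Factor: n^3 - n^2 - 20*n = (n)*(n^2 - n - 20) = n*(n + 4)*(n - 5)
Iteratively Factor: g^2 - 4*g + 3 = (g - 3)*(g - 1)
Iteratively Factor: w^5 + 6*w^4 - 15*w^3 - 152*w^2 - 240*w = (w + 4)*(w^4 + 2*w^3 - 23*w^2 - 60*w) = (w + 3)*(w + 4)*(w^3 - w^2 - 20*w) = w*(w + 3)*(w + 4)*(w^2 - w - 20) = w*(w + 3)*(w + 4)^2*(w - 5)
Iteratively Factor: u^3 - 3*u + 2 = (u + 2)*(u^2 - 2*u + 1) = (u - 1)*(u + 2)*(u - 1)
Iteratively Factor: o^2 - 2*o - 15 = (o - 5)*(o + 3)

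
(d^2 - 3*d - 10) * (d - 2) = d^3 - 5*d^2 - 4*d + 20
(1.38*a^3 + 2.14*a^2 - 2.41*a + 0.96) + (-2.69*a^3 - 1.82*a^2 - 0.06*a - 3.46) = -1.31*a^3 + 0.32*a^2 - 2.47*a - 2.5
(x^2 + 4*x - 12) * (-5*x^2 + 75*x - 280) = -5*x^4 + 55*x^3 + 80*x^2 - 2020*x + 3360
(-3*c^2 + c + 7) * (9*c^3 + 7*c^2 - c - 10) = -27*c^5 - 12*c^4 + 73*c^3 + 78*c^2 - 17*c - 70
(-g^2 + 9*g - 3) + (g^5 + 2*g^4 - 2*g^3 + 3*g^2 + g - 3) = g^5 + 2*g^4 - 2*g^3 + 2*g^2 + 10*g - 6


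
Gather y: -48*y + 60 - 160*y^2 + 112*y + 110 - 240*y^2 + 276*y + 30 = -400*y^2 + 340*y + 200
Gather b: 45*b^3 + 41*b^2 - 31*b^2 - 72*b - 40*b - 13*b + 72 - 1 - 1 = 45*b^3 + 10*b^2 - 125*b + 70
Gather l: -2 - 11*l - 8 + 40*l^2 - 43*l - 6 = 40*l^2 - 54*l - 16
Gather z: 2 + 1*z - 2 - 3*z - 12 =-2*z - 12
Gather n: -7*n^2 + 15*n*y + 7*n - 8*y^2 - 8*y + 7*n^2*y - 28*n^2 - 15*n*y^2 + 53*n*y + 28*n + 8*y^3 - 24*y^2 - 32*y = n^2*(7*y - 35) + n*(-15*y^2 + 68*y + 35) + 8*y^3 - 32*y^2 - 40*y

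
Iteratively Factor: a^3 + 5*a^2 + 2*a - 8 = (a - 1)*(a^2 + 6*a + 8) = (a - 1)*(a + 2)*(a + 4)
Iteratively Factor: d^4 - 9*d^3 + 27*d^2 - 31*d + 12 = (d - 3)*(d^3 - 6*d^2 + 9*d - 4) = (d - 3)*(d - 1)*(d^2 - 5*d + 4) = (d - 4)*(d - 3)*(d - 1)*(d - 1)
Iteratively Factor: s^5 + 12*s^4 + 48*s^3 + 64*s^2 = (s)*(s^4 + 12*s^3 + 48*s^2 + 64*s) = s*(s + 4)*(s^3 + 8*s^2 + 16*s) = s*(s + 4)^2*(s^2 + 4*s) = s*(s + 4)^3*(s)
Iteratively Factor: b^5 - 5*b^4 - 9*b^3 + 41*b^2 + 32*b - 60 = (b - 3)*(b^4 - 2*b^3 - 15*b^2 - 4*b + 20) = (b - 3)*(b - 1)*(b^3 - b^2 - 16*b - 20) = (b - 5)*(b - 3)*(b - 1)*(b^2 + 4*b + 4) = (b - 5)*(b - 3)*(b - 1)*(b + 2)*(b + 2)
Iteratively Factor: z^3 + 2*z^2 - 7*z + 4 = (z - 1)*(z^2 + 3*z - 4) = (z - 1)^2*(z + 4)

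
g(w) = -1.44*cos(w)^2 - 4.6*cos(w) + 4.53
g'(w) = 2.88*sin(w)*cos(w) + 4.6*sin(w)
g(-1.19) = 2.62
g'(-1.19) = -5.26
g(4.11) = 6.67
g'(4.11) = -2.45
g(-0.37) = -1.01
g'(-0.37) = -2.63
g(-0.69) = 0.13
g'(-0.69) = -4.34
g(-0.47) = -0.72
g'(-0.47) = -3.25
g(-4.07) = 6.77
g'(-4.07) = 2.30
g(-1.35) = 3.45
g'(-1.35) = -5.10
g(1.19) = 2.62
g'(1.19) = 5.26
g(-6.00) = -1.21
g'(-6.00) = 2.06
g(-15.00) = 7.19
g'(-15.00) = -1.57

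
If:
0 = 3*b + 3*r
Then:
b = -r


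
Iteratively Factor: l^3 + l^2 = (l)*(l^2 + l) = l*(l + 1)*(l)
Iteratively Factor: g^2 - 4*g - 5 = (g + 1)*(g - 5)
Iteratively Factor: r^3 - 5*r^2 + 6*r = (r - 3)*(r^2 - 2*r) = r*(r - 3)*(r - 2)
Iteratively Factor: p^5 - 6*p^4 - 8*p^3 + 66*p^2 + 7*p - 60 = (p - 4)*(p^4 - 2*p^3 - 16*p^2 + 2*p + 15) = (p - 4)*(p + 1)*(p^3 - 3*p^2 - 13*p + 15) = (p - 5)*(p - 4)*(p + 1)*(p^2 + 2*p - 3) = (p - 5)*(p - 4)*(p + 1)*(p + 3)*(p - 1)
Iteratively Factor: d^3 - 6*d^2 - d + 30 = (d + 2)*(d^2 - 8*d + 15) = (d - 3)*(d + 2)*(d - 5)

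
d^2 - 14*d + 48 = (d - 8)*(d - 6)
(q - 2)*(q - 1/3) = q^2 - 7*q/3 + 2/3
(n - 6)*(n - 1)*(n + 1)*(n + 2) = n^4 - 4*n^3 - 13*n^2 + 4*n + 12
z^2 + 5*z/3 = z*(z + 5/3)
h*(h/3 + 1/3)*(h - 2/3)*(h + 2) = h^4/3 + 7*h^3/9 - 4*h/9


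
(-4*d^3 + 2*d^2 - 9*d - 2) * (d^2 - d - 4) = -4*d^5 + 6*d^4 + 5*d^3 - d^2 + 38*d + 8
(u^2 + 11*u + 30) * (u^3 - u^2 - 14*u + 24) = u^5 + 10*u^4 + 5*u^3 - 160*u^2 - 156*u + 720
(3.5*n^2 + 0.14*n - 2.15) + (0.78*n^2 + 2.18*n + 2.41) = 4.28*n^2 + 2.32*n + 0.26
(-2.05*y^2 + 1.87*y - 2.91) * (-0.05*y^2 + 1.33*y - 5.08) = 0.1025*y^4 - 2.82*y^3 + 13.0466*y^2 - 13.3699*y + 14.7828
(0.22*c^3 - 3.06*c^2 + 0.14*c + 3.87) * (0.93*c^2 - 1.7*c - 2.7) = 0.2046*c^5 - 3.2198*c^4 + 4.7382*c^3 + 11.6231*c^2 - 6.957*c - 10.449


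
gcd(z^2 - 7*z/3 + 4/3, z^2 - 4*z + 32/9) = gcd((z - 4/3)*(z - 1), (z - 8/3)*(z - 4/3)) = z - 4/3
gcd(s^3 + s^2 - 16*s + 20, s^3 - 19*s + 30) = s^2 + 3*s - 10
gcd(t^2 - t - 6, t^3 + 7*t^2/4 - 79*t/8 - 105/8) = t - 3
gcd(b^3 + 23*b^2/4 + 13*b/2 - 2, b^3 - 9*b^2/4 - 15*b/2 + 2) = b^2 + 7*b/4 - 1/2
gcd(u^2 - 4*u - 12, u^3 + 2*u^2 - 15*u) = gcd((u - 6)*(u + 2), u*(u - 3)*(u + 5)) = 1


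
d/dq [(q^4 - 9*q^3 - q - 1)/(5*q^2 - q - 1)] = 2*q*(5*q^4 - 24*q^3 + 7*q^2 + 16*q + 5)/(25*q^4 - 10*q^3 - 9*q^2 + 2*q + 1)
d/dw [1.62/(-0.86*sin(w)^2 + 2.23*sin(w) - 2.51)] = (2.7864*sin(w) - 3.6126)*cos(w)/(0.86*sin(w)^2 - 2.23*sin(w) + 2.51)^2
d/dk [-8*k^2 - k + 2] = -16*k - 1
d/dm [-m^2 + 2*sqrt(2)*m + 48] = -2*m + 2*sqrt(2)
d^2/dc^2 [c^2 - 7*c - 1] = 2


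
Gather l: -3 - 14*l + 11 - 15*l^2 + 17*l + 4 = -15*l^2 + 3*l + 12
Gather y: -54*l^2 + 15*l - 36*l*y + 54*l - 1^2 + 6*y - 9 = -54*l^2 + 69*l + y*(6 - 36*l) - 10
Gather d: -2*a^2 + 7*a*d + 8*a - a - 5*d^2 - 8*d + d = -2*a^2 + 7*a - 5*d^2 + d*(7*a - 7)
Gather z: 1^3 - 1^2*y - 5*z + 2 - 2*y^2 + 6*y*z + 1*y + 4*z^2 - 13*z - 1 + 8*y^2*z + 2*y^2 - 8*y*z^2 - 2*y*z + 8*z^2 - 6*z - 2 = z^2*(12 - 8*y) + z*(8*y^2 + 4*y - 24)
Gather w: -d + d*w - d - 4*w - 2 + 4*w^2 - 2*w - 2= -2*d + 4*w^2 + w*(d - 6) - 4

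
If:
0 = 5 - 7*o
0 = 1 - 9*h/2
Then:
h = 2/9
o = 5/7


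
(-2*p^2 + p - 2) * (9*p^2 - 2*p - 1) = -18*p^4 + 13*p^3 - 18*p^2 + 3*p + 2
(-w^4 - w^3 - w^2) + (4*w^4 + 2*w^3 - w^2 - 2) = 3*w^4 + w^3 - 2*w^2 - 2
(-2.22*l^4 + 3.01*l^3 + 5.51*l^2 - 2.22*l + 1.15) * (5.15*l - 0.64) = -11.433*l^5 + 16.9223*l^4 + 26.4501*l^3 - 14.9594*l^2 + 7.3433*l - 0.736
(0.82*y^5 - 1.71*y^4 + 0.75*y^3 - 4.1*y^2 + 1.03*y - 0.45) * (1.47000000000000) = 1.2054*y^5 - 2.5137*y^4 + 1.1025*y^3 - 6.027*y^2 + 1.5141*y - 0.6615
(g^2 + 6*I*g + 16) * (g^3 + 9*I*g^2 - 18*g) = g^5 + 15*I*g^4 - 56*g^3 + 36*I*g^2 - 288*g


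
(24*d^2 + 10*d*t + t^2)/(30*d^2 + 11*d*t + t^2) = (4*d + t)/(5*d + t)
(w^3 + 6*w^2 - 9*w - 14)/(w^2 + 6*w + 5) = (w^2 + 5*w - 14)/(w + 5)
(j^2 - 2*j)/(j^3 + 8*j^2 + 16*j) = (j - 2)/(j^2 + 8*j + 16)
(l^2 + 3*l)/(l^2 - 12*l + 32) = l*(l + 3)/(l^2 - 12*l + 32)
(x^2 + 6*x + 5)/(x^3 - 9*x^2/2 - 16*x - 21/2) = 2*(x + 5)/(2*x^2 - 11*x - 21)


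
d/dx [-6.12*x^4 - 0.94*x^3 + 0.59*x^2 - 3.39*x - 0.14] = -24.48*x^3 - 2.82*x^2 + 1.18*x - 3.39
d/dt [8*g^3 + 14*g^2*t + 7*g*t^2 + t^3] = 14*g^2 + 14*g*t + 3*t^2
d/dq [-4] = 0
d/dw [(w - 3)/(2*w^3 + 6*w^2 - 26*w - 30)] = (-w - 3)/(w^4 + 12*w^3 + 46*w^2 + 60*w + 25)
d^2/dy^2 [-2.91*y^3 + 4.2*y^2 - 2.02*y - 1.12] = 8.4 - 17.46*y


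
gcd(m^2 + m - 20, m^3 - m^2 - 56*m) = 1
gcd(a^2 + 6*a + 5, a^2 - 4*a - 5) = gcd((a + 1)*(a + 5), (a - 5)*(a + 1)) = a + 1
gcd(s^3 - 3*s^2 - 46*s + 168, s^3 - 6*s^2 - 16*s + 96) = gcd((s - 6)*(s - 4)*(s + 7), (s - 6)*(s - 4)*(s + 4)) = s^2 - 10*s + 24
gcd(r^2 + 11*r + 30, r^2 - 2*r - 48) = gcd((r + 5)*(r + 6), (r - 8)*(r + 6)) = r + 6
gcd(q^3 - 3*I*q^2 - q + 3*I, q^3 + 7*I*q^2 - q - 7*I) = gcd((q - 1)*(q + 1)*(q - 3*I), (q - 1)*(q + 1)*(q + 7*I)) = q^2 - 1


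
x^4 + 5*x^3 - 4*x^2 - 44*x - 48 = (x - 3)*(x + 2)^2*(x + 4)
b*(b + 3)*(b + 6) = b^3 + 9*b^2 + 18*b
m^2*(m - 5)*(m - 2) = m^4 - 7*m^3 + 10*m^2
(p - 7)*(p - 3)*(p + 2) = p^3 - 8*p^2 + p + 42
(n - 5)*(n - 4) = n^2 - 9*n + 20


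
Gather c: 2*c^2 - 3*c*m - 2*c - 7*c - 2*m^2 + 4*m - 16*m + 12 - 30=2*c^2 + c*(-3*m - 9) - 2*m^2 - 12*m - 18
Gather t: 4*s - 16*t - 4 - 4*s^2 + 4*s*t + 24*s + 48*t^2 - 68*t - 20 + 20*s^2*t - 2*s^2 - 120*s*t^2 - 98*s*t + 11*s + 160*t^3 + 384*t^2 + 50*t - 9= -6*s^2 + 39*s + 160*t^3 + t^2*(432 - 120*s) + t*(20*s^2 - 94*s - 34) - 33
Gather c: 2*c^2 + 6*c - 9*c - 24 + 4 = 2*c^2 - 3*c - 20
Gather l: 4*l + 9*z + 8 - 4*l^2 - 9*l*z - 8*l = -4*l^2 + l*(-9*z - 4) + 9*z + 8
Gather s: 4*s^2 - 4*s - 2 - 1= 4*s^2 - 4*s - 3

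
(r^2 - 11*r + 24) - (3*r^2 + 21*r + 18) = -2*r^2 - 32*r + 6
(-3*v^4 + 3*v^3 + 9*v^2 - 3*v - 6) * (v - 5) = -3*v^5 + 18*v^4 - 6*v^3 - 48*v^2 + 9*v + 30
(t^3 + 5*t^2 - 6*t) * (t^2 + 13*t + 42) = t^5 + 18*t^4 + 101*t^3 + 132*t^2 - 252*t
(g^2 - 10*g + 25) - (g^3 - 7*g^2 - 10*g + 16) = -g^3 + 8*g^2 + 9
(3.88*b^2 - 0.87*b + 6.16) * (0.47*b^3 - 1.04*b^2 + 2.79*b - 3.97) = 1.8236*b^5 - 4.4441*b^4 + 14.6252*b^3 - 24.2373*b^2 + 20.6403*b - 24.4552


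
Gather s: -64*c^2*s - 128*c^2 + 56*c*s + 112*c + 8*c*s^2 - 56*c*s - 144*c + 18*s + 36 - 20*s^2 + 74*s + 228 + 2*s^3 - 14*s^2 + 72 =-128*c^2 - 32*c + 2*s^3 + s^2*(8*c - 34) + s*(92 - 64*c^2) + 336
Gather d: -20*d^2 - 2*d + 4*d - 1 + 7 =-20*d^2 + 2*d + 6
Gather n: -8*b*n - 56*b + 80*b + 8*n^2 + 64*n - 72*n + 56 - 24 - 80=24*b + 8*n^2 + n*(-8*b - 8) - 48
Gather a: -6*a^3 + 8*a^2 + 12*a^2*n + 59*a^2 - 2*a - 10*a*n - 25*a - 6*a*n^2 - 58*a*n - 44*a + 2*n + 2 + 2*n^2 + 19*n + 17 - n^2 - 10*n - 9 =-6*a^3 + a^2*(12*n + 67) + a*(-6*n^2 - 68*n - 71) + n^2 + 11*n + 10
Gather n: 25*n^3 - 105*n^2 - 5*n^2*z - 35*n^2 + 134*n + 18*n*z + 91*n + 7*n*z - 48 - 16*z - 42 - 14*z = 25*n^3 + n^2*(-5*z - 140) + n*(25*z + 225) - 30*z - 90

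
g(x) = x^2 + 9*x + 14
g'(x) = 2*x + 9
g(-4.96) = -6.04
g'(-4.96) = -0.92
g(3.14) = 52.12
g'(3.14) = 15.28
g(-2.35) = -1.63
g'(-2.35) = 4.30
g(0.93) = 23.23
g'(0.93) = 10.86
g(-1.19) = 4.71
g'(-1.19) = 6.62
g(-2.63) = -2.75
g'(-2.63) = 3.74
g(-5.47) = -5.31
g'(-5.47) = -1.94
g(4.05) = 66.85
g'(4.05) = 17.10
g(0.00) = 14.00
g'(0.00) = 9.00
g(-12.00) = 50.00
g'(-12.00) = -15.00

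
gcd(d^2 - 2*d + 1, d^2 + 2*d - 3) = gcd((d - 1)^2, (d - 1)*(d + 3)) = d - 1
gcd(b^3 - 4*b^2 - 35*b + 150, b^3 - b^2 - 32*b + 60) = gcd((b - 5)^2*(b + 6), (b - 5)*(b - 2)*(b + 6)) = b^2 + b - 30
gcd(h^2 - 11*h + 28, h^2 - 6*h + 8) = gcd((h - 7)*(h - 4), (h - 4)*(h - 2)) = h - 4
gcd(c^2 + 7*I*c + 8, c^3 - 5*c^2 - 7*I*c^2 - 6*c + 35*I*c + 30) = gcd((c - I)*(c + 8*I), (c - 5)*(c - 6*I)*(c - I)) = c - I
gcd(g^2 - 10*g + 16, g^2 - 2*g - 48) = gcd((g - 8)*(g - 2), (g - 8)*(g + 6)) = g - 8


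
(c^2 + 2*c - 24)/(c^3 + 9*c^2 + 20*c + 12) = (c - 4)/(c^2 + 3*c + 2)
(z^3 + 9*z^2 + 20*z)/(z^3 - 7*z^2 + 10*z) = (z^2 + 9*z + 20)/(z^2 - 7*z + 10)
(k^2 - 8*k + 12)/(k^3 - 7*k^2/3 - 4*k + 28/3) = 3*(k - 6)/(3*k^2 - k - 14)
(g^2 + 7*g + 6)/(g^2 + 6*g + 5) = (g + 6)/(g + 5)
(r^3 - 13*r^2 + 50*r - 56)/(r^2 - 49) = (r^2 - 6*r + 8)/(r + 7)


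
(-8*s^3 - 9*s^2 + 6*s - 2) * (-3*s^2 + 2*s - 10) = 24*s^5 + 11*s^4 + 44*s^3 + 108*s^2 - 64*s + 20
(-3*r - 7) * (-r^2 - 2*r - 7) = 3*r^3 + 13*r^2 + 35*r + 49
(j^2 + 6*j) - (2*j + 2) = j^2 + 4*j - 2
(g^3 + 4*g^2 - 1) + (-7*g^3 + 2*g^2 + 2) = -6*g^3 + 6*g^2 + 1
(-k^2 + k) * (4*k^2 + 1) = -4*k^4 + 4*k^3 - k^2 + k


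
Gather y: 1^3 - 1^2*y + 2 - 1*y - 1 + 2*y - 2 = 0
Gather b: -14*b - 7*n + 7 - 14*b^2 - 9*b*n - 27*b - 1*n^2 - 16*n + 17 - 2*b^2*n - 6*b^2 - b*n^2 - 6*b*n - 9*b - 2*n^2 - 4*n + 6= b^2*(-2*n - 20) + b*(-n^2 - 15*n - 50) - 3*n^2 - 27*n + 30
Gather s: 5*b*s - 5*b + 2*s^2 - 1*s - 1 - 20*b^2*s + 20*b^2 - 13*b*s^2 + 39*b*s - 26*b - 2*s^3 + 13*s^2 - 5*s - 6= 20*b^2 - 31*b - 2*s^3 + s^2*(15 - 13*b) + s*(-20*b^2 + 44*b - 6) - 7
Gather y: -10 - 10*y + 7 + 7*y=-3*y - 3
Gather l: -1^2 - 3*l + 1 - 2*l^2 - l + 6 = -2*l^2 - 4*l + 6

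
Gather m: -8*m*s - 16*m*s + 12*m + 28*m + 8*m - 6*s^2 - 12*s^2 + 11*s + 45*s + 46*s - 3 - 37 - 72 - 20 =m*(48 - 24*s) - 18*s^2 + 102*s - 132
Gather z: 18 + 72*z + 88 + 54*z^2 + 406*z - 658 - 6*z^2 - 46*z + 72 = 48*z^2 + 432*z - 480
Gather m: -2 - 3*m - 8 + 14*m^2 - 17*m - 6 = 14*m^2 - 20*m - 16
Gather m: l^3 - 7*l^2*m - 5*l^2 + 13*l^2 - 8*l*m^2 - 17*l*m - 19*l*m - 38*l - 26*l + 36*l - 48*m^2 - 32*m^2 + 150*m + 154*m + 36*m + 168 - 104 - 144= l^3 + 8*l^2 - 28*l + m^2*(-8*l - 80) + m*(-7*l^2 - 36*l + 340) - 80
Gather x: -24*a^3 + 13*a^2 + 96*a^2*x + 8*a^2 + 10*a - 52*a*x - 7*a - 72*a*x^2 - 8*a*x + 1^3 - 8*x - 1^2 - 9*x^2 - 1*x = -24*a^3 + 21*a^2 + 3*a + x^2*(-72*a - 9) + x*(96*a^2 - 60*a - 9)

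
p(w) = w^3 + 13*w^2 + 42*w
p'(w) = 3*w^2 + 26*w + 42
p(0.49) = 23.82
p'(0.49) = 55.46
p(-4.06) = -23.16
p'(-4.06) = -14.11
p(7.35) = 1408.06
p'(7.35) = 395.17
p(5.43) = 771.47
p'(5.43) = 271.63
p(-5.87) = -0.86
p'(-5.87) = -7.25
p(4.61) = 567.87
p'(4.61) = 225.62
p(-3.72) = -27.82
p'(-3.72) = -13.20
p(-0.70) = -23.37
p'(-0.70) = 25.27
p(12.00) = 4104.00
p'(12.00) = 786.00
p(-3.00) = -36.00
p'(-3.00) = -9.00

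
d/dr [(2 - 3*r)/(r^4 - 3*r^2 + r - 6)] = (-3*r^4 + 9*r^2 - 3*r + (3*r - 2)*(4*r^3 - 6*r + 1) + 18)/(r^4 - 3*r^2 + r - 6)^2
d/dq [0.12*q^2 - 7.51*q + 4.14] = 0.24*q - 7.51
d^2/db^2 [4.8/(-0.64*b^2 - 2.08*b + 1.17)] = (3.93216*b^2 + 12.77952*b - 4.8*(1.28*b + 2.08)*(2.56*b + 4.16) - 7.18848)/(0.64*b^2 + 2.08*b - 1.17)^3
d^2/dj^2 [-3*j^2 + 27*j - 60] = -6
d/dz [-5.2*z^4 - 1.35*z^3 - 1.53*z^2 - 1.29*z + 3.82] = -20.8*z^3 - 4.05*z^2 - 3.06*z - 1.29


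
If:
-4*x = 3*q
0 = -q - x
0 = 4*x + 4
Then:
No Solution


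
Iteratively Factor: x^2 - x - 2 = (x + 1)*(x - 2)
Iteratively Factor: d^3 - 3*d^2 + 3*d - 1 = (d - 1)*(d^2 - 2*d + 1) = (d - 1)^2*(d - 1)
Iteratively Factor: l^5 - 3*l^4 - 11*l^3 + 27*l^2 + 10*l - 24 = (l + 3)*(l^4 - 6*l^3 + 7*l^2 + 6*l - 8) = (l - 1)*(l + 3)*(l^3 - 5*l^2 + 2*l + 8) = (l - 1)*(l + 1)*(l + 3)*(l^2 - 6*l + 8) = (l - 2)*(l - 1)*(l + 1)*(l + 3)*(l - 4)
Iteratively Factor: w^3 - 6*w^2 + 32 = (w - 4)*(w^2 - 2*w - 8) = (w - 4)^2*(w + 2)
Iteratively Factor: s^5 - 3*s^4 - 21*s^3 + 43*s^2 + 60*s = (s)*(s^4 - 3*s^3 - 21*s^2 + 43*s + 60) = s*(s - 3)*(s^3 - 21*s - 20) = s*(s - 3)*(s + 4)*(s^2 - 4*s - 5) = s*(s - 3)*(s + 1)*(s + 4)*(s - 5)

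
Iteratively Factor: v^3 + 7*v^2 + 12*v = (v)*(v^2 + 7*v + 12) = v*(v + 4)*(v + 3)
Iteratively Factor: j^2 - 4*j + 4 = (j - 2)*(j - 2)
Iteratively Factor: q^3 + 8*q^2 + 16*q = (q + 4)*(q^2 + 4*q) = q*(q + 4)*(q + 4)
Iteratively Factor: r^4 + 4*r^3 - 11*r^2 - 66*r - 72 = (r + 3)*(r^3 + r^2 - 14*r - 24) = (r + 3)^2*(r^2 - 2*r - 8) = (r + 2)*(r + 3)^2*(r - 4)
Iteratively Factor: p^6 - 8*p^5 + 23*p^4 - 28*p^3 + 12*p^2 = (p - 1)*(p^5 - 7*p^4 + 16*p^3 - 12*p^2) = (p - 2)*(p - 1)*(p^4 - 5*p^3 + 6*p^2) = p*(p - 2)*(p - 1)*(p^3 - 5*p^2 + 6*p) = p*(p - 3)*(p - 2)*(p - 1)*(p^2 - 2*p) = p*(p - 3)*(p - 2)^2*(p - 1)*(p)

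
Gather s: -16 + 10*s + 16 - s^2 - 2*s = -s^2 + 8*s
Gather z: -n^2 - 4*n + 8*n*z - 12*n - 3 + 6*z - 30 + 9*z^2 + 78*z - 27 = -n^2 - 16*n + 9*z^2 + z*(8*n + 84) - 60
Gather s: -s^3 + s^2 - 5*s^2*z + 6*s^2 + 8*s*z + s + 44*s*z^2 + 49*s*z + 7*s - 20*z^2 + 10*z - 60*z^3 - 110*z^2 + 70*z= -s^3 + s^2*(7 - 5*z) + s*(44*z^2 + 57*z + 8) - 60*z^3 - 130*z^2 + 80*z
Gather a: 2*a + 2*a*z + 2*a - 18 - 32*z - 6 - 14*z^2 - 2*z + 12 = a*(2*z + 4) - 14*z^2 - 34*z - 12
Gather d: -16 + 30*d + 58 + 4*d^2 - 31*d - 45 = 4*d^2 - d - 3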